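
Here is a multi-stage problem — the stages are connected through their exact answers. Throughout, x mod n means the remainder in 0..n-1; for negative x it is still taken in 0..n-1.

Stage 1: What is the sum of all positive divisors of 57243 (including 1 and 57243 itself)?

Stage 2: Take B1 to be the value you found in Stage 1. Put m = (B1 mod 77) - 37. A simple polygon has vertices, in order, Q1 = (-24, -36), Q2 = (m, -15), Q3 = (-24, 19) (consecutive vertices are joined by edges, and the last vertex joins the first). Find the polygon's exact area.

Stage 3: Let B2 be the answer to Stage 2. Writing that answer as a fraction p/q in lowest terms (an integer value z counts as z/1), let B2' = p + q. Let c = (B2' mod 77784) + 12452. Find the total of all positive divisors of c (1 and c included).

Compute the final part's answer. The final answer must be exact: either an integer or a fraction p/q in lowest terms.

14400

Stage 1: 57243 = 3 * 19081; sigma = (1 + 3) * (1 + 19081) = 4 * 19082 = 76328; answer 76328
Stage 2: B1 = 76328; m = -16; cross terms: (-24*-15 - -16*-36)=-216, (-16*19 - -24*-15)=-664, (-24*-36 - -24*19)=1320; twice the area = |440| = 440; area = 220; answer 220
Stage 3: B2 = 220; threaded value p + q = 221; c = 12673; 12673 = 19 * 23 * 29; sigma = (1 + 19) * (1 + 23) * (1 + 29) = 20 * 24 * 30 = 14400; answer 14400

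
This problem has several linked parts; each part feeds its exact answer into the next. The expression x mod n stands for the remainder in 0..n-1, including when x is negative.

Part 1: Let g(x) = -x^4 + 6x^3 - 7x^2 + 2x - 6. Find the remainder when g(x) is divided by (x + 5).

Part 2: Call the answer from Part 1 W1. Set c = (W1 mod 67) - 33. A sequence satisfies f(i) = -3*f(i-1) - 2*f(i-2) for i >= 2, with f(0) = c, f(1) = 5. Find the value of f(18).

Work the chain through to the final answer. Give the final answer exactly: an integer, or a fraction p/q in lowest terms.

-3669993

Part 1: remainder = value at the root: -1*(-5)^4 + 6*(-5)^3 - 7*(-5)^2 + 2*(-5)^1 - 6 = (-625) + (-750) + (-175) + (-10) + (-6) = -1566; answer -1566
Part 2: W1 = -1566; c = 9; f(2) = -3*(5) - 2*(9) = -33; iterating: f(2)=-33, f(3)=89, f(4)=-201, f(5)=425, f(6)=-873, f(7)=1769, f(8)=-3561, f(9)=7145, f(10)=-14313, f(11)=28649, f(12)=-57321, f(13)=114665, f(14)=-229353, f(15)=458729, f(16)=-917481, f(17)=1834985, f(18)=-3669993; answer -3669993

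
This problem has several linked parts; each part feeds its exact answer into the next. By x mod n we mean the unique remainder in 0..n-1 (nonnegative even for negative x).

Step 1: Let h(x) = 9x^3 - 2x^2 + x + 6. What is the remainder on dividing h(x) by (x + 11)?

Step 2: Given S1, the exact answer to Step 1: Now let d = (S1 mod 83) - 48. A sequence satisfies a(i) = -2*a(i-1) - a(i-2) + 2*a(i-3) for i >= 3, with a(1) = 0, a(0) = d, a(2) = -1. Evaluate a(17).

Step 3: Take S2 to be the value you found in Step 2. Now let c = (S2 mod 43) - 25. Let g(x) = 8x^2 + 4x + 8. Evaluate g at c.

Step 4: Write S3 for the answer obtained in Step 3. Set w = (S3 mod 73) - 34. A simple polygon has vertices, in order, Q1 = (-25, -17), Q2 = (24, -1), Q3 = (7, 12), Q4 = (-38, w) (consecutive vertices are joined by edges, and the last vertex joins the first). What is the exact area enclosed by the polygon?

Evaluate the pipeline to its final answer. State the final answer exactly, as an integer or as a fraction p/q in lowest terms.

Step 1: remainder = value at the root: 9*(-11)^3 - 2*(-11)^2 + 1*(-11)^1 + 6 = (-11979) + (-242) + (-11) + (6) = -12226; answer -12226
Step 2: S1 = -12226; d = 10; a(3) = -2*(-1) - 1*(0) + 2*(10) = 22; iterating: a(3)=22, a(4)=-43, a(5)=62, a(6)=-37, a(7)=-74, a(8)=309, a(9)=-618, a(10)=779, a(11)=-322, a(12)=-1371, a(13)=4622, a(14)=-8517, a(15)=9670, a(16)=-1579, a(17)=-23546; answer -23546
Step 3: S2 = -23546; c = -7; 8*(-7)^2 + 4*(-7)^1 + 8 = (392) + (-28) + (8) = 372; answer 372
Step 4: S3 = 372; w = -27; cross terms: (-25*-1 - 24*-17)=433, (24*12 - 7*-1)=295, (7*-27 - -38*12)=267, (-38*-17 - -25*-27)=-29; twice the area = |966| = 966; area = 483; answer 483

483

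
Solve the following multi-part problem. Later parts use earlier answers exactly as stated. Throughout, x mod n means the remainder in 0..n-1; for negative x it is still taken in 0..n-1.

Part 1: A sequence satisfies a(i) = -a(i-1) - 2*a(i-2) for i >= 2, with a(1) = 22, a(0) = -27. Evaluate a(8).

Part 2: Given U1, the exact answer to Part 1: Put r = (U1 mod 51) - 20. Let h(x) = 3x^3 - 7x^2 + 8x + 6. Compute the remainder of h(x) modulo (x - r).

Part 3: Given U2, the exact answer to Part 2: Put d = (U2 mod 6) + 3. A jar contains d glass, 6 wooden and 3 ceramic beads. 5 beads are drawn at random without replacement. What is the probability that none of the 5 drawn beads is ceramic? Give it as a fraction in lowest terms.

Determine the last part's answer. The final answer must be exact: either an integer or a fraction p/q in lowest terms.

33/112

Part 1: a(2) = -1*(22) - 2*(-27) = 32; iterating: a(2)=32, a(3)=-76, a(4)=12, a(5)=140, a(6)=-164, a(7)=-116, a(8)=444; answer 444
Part 2: U1 = 444; r = 16; remainder = value at the root: 3*(16)^3 - 7*(16)^2 + 8*(16)^1 + 6 = (12288) + (-1792) + (128) + (6) = 10630; answer 10630
Part 3: U2 = 10630; d = 7; total draws C(16,5) = 4368; favorable C(13,5) = 1287; P = 33/112; answer 33/112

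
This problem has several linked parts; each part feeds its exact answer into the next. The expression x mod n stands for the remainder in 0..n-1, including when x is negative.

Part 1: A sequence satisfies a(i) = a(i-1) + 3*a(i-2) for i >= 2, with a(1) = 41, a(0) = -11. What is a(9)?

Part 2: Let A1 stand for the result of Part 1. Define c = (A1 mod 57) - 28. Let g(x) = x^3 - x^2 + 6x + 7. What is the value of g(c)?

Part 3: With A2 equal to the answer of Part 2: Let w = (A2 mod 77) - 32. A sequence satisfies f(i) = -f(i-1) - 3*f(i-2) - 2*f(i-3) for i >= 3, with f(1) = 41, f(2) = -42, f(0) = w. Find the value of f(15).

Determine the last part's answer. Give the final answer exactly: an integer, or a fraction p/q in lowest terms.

Part 1: a(2) = 1*(41) + 3*(-11) = 8; iterating: a(2)=8, a(3)=131, a(4)=155, a(5)=548, a(6)=1013, a(7)=2657, a(8)=5696, a(9)=13667; answer 13667
Part 2: A1 = 13667; c = 16; 1*(16)^3 - 1*(16)^2 + 6*(16)^1 + 7 = (4096) + (-256) + (96) + (7) = 3943; answer 3943
Part 3: A2 = 3943; w = -16; f(3) = -1*(-42) - 3*(41) - 2*(-16) = -49; iterating: f(3)=-49, f(4)=93, f(5)=138, f(6)=-319, f(7)=-281, f(8)=962, f(9)=519, f(10)=-2843, f(11)=-638, f(12)=8129, f(13)=-529, f(14)=-22582, f(15)=7911; answer 7911

7911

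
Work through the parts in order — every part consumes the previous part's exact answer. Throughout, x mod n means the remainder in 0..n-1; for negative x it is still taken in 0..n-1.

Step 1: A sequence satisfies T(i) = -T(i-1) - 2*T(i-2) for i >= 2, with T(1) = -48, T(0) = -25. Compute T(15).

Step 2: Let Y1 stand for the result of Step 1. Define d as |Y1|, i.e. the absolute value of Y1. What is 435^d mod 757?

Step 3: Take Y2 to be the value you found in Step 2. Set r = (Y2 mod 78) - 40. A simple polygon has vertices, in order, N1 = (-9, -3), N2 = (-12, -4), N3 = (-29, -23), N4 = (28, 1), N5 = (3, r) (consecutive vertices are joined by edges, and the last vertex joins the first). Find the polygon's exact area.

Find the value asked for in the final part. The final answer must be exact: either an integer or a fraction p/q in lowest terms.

Step 1: T(2) = -1*(-48) - 2*(-25) = 98; iterating: T(2)=98, T(3)=-2, T(4)=-194, T(5)=198, T(6)=190, T(7)=-586, T(8)=206, T(9)=966, T(10)=-1378, T(11)=-554, T(12)=3310, T(13)=-2202, T(14)=-4418, T(15)=8822; answer 8822
Step 2: Y1 = 8822; d = 8822; squarings mod 757: 435^1=435, 435^2=732, 435^4=625, 435^8=13, 435^16=169, 435^32=552, 435^64=390, 435^128=700, 435^256=221, 435^512=393, 435^1024=21, 435^2048=441, 435^4096=689, 435^8192=82; 435^8822 = 435^2 * 435^4 * 435^16 * 435^32 * 435^64 * 435^512 * 435^8192 = 700 (mod 757); answer 700
Step 3: Y2 = 700; r = 36; cross terms: (-9*-4 - -12*-3)=0, (-12*-23 - -29*-4)=160, (-29*1 - 28*-23)=615, (28*36 - 3*1)=1005, (3*-3 - -9*36)=315; twice the area = |2095| = 2095; area = 2095/2; answer 2095/2

2095/2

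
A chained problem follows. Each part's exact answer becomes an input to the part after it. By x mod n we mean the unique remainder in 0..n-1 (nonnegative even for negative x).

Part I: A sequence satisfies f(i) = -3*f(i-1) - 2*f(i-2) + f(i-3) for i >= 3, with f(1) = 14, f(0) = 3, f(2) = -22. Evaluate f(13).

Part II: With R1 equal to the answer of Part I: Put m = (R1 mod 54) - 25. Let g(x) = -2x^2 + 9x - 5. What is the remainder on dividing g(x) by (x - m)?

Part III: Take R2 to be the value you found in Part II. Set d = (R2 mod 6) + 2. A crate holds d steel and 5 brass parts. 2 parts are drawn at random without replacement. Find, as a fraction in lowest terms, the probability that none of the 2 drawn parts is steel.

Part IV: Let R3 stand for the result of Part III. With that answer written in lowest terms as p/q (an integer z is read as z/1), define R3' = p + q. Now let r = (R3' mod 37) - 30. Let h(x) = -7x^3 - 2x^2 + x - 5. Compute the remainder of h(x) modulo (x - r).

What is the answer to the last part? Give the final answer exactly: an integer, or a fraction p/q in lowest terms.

Part I: f(3) = -3*(-22) - 2*(14) + 1*(3) = 41; iterating: f(3)=41, f(4)=-65, f(5)=91, f(6)=-102, f(7)=59, f(8)=118, f(9)=-574, f(10)=1545, f(11)=-3369, f(12)=6443, f(13)=-11046; answer -11046
Part II: R1 = -11046; m = -1; remainder = value at the root: -2*(-1)^2 + 9*(-1)^1 - 5 = (-2) + (-9) + (-5) = -16; answer -16
Part III: R2 = -16; d = 4; total draws C(9,2) = 36; favorable C(5,2) = 10; P = 5/18; answer 5/18
Part IV: R3 = 5/18; threaded value p + q = 23; r = -7; remainder = value at the root: -7*(-7)^3 - 2*(-7)^2 + 1*(-7)^1 - 5 = (2401) + (-98) + (-7) + (-5) = 2291; answer 2291

2291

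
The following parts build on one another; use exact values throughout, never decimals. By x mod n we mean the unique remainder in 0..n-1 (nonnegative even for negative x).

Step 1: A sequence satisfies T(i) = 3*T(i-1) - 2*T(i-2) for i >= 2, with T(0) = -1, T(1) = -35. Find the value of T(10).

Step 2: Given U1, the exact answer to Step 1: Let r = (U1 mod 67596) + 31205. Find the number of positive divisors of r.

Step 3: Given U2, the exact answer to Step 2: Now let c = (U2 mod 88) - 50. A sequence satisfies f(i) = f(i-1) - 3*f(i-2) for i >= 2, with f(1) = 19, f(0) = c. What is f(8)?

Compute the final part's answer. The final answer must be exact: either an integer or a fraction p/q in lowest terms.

Step 1: T(2) = 3*(-35) - 2*(-1) = -103; iterating: T(2)=-103, T(3)=-239, T(4)=-511, T(5)=-1055, T(6)=-2143, T(7)=-4319, T(8)=-8671, T(9)=-17375, T(10)=-34783; answer -34783
Step 2: U1 = -34783; r = 64018; 64018 = 2 * 32009; number of divisors = (1+1) * (1+1) = 4; answer 4
Step 3: U2 = 4; c = -46; f(2) = 1*(19) - 3*(-46) = 157; iterating: f(2)=157, f(3)=100, f(4)=-371, f(5)=-671, f(6)=442, f(7)=2455, f(8)=1129; answer 1129

1129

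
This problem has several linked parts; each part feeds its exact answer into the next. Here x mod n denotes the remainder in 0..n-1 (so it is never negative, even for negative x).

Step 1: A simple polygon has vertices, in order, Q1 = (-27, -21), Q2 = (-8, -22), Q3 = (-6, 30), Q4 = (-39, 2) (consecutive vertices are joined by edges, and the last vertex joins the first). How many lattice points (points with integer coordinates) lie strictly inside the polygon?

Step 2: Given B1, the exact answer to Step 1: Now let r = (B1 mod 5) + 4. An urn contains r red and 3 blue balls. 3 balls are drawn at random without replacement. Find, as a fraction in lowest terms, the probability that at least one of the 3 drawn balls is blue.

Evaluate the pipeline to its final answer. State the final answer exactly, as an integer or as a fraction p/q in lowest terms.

23/28

Step 1: cross terms: (-27*-22 - -8*-21)=426, (-8*30 - -6*-22)=-372, (-6*2 - -39*30)=1158, (-39*-21 - -27*2)=873; twice the area = |2085| = 2085; area = 2085/2; boundary points = 1 + 2 + 1 + 1 = 5; strictly interior points = area - boundary/2 + 1 = 1041; answer 1041
Step 2: B1 = 1041; r = 5; total draws C(8,3) = 56; complement C(5,3) = 10; favorable 56 - 10 = 46; P = 23/28; answer 23/28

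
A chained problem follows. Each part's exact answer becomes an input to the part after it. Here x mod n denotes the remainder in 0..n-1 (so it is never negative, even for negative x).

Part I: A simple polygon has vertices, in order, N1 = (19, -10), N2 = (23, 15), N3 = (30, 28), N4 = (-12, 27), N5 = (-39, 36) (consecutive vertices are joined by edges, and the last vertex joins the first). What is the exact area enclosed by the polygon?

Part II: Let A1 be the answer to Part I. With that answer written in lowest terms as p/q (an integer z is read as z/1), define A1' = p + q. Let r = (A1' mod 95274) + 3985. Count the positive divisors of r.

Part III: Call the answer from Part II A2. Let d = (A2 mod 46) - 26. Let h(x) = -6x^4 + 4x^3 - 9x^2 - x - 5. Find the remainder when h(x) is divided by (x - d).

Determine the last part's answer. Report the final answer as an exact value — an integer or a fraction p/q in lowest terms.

Part I: cross terms: (19*15 - 23*-10)=515, (23*28 - 30*15)=194, (30*27 - -12*28)=1146, (-12*36 - -39*27)=621, (-39*-10 - 19*36)=-294; twice the area = |2182| = 2182; area = 1091; answer 1091
Part II: A1 = 1091; threaded value p + q = 1092; r = 5077; 5077 is prime, so its only divisors are 1 and 5077; count = 2; answer 2
Part III: A2 = 2; d = -24; remainder = value at the root: -6*(-24)^4 + 4*(-24)^3 - 9*(-24)^2 - 1*(-24)^1 - 5 = (-1990656) + (-55296) + (-5184) + (24) + (-5) = -2051117; answer -2051117

-2051117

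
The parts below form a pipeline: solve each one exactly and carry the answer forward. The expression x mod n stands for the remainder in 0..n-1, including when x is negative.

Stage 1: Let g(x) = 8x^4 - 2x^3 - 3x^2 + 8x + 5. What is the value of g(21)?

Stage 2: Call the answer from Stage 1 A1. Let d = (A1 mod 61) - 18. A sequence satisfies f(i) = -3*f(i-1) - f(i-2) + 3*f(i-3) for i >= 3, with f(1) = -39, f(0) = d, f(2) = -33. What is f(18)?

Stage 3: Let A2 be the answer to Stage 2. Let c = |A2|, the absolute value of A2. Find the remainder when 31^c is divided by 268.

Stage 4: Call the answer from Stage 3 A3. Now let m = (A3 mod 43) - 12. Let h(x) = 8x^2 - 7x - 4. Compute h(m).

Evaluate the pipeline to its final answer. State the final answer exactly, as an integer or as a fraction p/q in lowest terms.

89

Stage 1: 8*(21)^4 - 2*(21)^3 - 3*(21)^2 + 8*(21)^1 + 5 = (1555848) + (-18522) + (-1323) + (168) + (5) = 1536176; answer 1536176
Stage 2: A1 = 1536176; d = -5; f(3) = -3*(-33) - 1*(-39) + 3*(-5) = 123; iterating: f(3)=123, f(4)=-453, f(5)=1137, f(6)=-2589, f(7)=5271, f(8)=-9813, f(9)=16401, f(10)=-23577, f(11)=24891, f(12)=-1893, f(13)=-89943, f(14)=346395, f(15)=-954921, f(16)=2248539, f(17)=-4751511, f(18)=9141231; answer 9141231
Stage 3: A2 = 9141231; c = 9141231; squarings mod 268: 31^1=31, 31^2=157, 31^4=261, 31^8=49, 31^16=257, 31^32=121, 31^64=169, 31^128=153, 31^256=93, 31^512=73, 31^1024=237, 31^2048=157, 31^4096=261, 31^8192=49, 31^16384=257, 31^32768=121, 31^65536=169, 31^131072=153, 31^262144=93, 31^524288=73, 31^1048576=237, 31^2097152=157, 31^4194304=261, 31^8388608=49; 31^9141231 = 31^1 * 31^2 * 31^4 * 31^8 * 31^32 * 31^64 * 31^128 * 31^256 * 31^512 * 31^2048 * 31^4096 * 31^8192 * 31^16384 * 31^65536 * 31^131072 * 31^524288 * 31^8388608 = 267 (mod 268); answer 267
Stage 4: A3 = 267; m = -3; 8*(-3)^2 - 7*(-3)^1 - 4 = (72) + (21) + (-4) = 89; answer 89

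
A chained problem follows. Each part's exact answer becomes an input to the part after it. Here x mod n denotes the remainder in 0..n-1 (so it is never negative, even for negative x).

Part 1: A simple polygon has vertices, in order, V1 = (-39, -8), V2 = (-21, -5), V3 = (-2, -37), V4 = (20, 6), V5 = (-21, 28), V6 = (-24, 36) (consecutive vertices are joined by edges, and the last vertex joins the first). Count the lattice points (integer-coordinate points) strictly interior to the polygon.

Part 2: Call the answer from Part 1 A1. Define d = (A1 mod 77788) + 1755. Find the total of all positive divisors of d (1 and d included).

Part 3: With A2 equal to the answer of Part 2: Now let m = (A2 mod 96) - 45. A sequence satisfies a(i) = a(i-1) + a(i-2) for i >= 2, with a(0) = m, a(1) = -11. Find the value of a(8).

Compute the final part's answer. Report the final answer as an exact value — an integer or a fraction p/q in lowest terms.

Part 1: cross terms: (-39*-5 - -21*-8)=27, (-21*-37 - -2*-5)=767, (-2*6 - 20*-37)=728, (20*28 - -21*6)=686, (-21*36 - -24*28)=-84, (-24*-8 - -39*36)=1596; twice the area = |3720| = 3720; area = 1860; boundary points = 3 + 1 + 1 + 1 + 1 + 1 = 8; strictly interior points = area - boundary/2 + 1 = 1857; answer 1857
Part 2: A1 = 1857; d = 3612; 3612 = 2^2 * 3 * 7 * 43; sigma = (1 + 2 + 4) * (1 + 3) * (1 + 7) * (1 + 43) = 7 * 4 * 8 * 44 = 9856; answer 9856
Part 3: A2 = 9856; m = 19; a(2) = 1*(-11) + 1*(19) = 8; iterating: a(2)=8, a(3)=-3, a(4)=5, a(5)=2, a(6)=7, a(7)=9, a(8)=16; answer 16

16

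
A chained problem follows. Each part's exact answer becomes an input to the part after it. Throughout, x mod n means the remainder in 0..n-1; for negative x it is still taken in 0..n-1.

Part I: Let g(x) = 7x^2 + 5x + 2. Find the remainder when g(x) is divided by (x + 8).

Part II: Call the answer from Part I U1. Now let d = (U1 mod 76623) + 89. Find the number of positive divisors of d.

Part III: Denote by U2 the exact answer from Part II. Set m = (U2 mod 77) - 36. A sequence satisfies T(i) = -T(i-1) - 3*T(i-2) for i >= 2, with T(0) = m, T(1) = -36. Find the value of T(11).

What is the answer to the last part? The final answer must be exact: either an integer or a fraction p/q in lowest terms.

-12270

Part I: remainder = value at the root: 7*(-8)^2 + 5*(-8)^1 + 2 = (448) + (-40) + (2) = 410; answer 410
Part II: U1 = 410; d = 499; 499 is prime, so its only divisors are 1 and 499; count = 2; answer 2
Part III: U2 = 2; m = -34; T(2) = -1*(-36) - 3*(-34) = 138; iterating: T(2)=138, T(3)=-30, T(4)=-384, T(5)=474, T(6)=678, T(7)=-2100, T(8)=66, T(9)=6234, T(10)=-6432, T(11)=-12270; answer -12270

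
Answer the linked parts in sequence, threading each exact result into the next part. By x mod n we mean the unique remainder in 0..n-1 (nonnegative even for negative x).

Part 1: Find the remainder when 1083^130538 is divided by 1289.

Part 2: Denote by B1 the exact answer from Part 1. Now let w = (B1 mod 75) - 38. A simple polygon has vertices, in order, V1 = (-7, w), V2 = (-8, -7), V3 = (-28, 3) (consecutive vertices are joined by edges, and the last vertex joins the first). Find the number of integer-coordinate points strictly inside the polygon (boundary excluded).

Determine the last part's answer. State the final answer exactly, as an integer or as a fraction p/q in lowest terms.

410

Part 1: squarings mod 1289: 1083^1=1083, 1083^2=1188, 1083^4=1178, 1083^8=720, 1083^16=222, 1083^32=302, 1083^64=974, 1083^128=1261, 1083^256=784, 1083^512=1092, 1083^1024=139, 1083^2048=1275, 1083^4096=196, 1083^8192=1035, 1083^16384=66, 1083^32768=489, 1083^65536=656; 1083^130538 = 1083^2 * 1083^8 * 1083^32 * 1083^64 * 1083^128 * 1083^256 * 1083^1024 * 1083^2048 * 1083^4096 * 1083^8192 * 1083^16384 * 1083^32768 * 1083^65536 = 522 (mod 1289); answer 522
Part 2: B1 = 522; w = 34; cross terms: (-7*-7 - -8*34)=321, (-8*3 - -28*-7)=-220, (-28*34 - -7*3)=-931; twice the area = |-830| = 830; area = 415; boundary points = 1 + 10 + 1 = 12; strictly interior points = area - boundary/2 + 1 = 410; answer 410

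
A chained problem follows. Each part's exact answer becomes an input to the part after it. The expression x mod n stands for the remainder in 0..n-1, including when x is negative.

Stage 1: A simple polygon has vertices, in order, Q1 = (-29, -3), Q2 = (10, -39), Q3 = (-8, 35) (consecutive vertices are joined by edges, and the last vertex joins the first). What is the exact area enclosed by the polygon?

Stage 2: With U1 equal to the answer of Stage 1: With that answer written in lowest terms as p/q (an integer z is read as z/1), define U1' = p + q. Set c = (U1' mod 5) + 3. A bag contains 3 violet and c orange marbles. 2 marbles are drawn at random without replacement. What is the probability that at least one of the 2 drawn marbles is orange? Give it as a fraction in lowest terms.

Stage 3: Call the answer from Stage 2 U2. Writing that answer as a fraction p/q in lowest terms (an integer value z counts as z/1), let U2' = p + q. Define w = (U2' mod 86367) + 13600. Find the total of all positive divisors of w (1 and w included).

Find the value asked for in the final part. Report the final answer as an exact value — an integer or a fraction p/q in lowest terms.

Stage 1: cross terms: (-29*-39 - 10*-3)=1161, (10*35 - -8*-39)=38, (-8*-3 - -29*35)=1039; twice the area = |2238| = 2238; area = 1119; answer 1119
Stage 2: U1 = 1119; threaded value p + q = 1120; c = 3; total draws C(6,2) = 15; complement C(3,2) = 3; favorable 15 - 3 = 12; P = 4/5; answer 4/5
Stage 3: U2 = 4/5; threaded value p + q = 9; w = 13609; 13609 = 31 * 439; sigma = (1 + 31) * (1 + 439) = 32 * 440 = 14080; answer 14080

14080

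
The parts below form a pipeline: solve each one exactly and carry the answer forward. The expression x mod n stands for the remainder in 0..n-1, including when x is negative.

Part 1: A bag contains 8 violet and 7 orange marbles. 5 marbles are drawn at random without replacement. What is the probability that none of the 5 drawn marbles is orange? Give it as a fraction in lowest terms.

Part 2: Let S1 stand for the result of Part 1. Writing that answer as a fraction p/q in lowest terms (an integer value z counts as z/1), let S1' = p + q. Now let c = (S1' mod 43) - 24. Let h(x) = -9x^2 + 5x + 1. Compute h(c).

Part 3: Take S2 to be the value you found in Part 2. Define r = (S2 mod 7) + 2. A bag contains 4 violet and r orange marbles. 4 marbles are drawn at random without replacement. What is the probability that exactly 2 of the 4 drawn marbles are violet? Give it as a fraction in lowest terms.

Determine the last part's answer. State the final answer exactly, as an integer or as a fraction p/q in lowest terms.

10/21

Part 1: total draws C(15,5) = 3003; favorable C(8,5) = 56; P = 8/429; answer 8/429
Part 2: S1 = 8/429; threaded value p + q = 437; c = -17; -9*(-17)^2 + 5*(-17)^1 + 1 = (-2601) + (-85) + (1) = -2685; answer -2685
Part 3: S2 = -2685; r = 5; total draws C(9,4) = 126; favorable C(4,2)*C(5,2) = 60; P = 10/21; answer 10/21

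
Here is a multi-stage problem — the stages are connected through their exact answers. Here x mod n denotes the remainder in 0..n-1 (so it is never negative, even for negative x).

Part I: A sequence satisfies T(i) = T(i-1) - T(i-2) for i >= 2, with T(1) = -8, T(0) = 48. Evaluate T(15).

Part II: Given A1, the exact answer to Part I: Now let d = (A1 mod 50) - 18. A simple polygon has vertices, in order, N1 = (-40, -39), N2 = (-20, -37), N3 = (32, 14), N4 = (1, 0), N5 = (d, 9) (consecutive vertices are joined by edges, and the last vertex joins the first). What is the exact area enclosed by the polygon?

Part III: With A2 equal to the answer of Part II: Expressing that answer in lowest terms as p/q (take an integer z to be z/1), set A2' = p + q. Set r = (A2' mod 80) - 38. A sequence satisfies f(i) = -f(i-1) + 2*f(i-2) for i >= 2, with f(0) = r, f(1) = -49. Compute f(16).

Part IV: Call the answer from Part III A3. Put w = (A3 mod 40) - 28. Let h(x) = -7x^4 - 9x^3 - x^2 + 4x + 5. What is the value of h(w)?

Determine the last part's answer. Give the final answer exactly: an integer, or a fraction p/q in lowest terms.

-1278538

Part I: T(2) = 1*(-8) - 1*(48) = -56; iterating: T(2)=-56, T(3)=-48, T(4)=8, T(5)=56, T(6)=48, T(7)=-8, T(8)=-56, T(9)=-48, T(10)=8, T(11)=56, T(12)=48, T(13)=-8, T(14)=-56, T(15)=-48; answer -48
Part II: A1 = -48; d = -16; cross terms: (-40*-37 - -20*-39)=700, (-20*14 - 32*-37)=904, (32*0 - 1*14)=-14, (1*9 - -16*0)=9, (-16*-39 - -40*9)=984; twice the area = |2583| = 2583; area = 2583/2; answer 2583/2
Part III: A2 = 2583/2; threaded value p + q = 2585; r = -13; f(2) = -1*(-49) + 2*(-13) = 23; iterating: f(2)=23, f(3)=-121, f(4)=167, f(5)=-409, f(6)=743, f(7)=-1561, f(8)=3047, f(9)=-6169, f(10)=12263, f(11)=-24601, f(12)=49127, f(13)=-98329, f(14)=196583, f(15)=-393241, f(16)=786407; answer 786407
Part IV: A3 = 786407; w = -21; -7*(-21)^4 - 9*(-21)^3 - 1*(-21)^2 + 4*(-21)^1 + 5 = (-1361367) + (83349) + (-441) + (-84) + (5) = -1278538; answer -1278538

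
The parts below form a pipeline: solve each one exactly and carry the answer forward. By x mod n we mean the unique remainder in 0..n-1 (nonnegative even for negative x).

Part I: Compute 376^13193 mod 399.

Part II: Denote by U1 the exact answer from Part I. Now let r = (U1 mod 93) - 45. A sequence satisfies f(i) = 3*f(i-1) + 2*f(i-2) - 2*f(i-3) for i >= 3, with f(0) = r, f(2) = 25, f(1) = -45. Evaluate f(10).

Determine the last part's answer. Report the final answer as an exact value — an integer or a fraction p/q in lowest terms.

38989

Part I: squarings mod 399: 376^1=376, 376^2=130, 376^4=142, 376^8=214, 376^16=310, 376^32=340, 376^64=289, 376^128=130, 376^256=142, 376^512=214, 376^1024=310, 376^2048=340, 376^4096=289, 376^8192=130; 376^13193 = 376^1 * 376^8 * 376^128 * 376^256 * 376^512 * 376^4096 * 376^8192 = 52 (mod 399); answer 52
Part II: U1 = 52; r = 7; f(3) = 3*(25) + 2*(-45) - 2*(7) = -29; iterating: f(3)=-29, f(4)=53, f(5)=51, f(6)=317, f(7)=947, f(8)=3373, f(9)=11379, f(10)=38989; answer 38989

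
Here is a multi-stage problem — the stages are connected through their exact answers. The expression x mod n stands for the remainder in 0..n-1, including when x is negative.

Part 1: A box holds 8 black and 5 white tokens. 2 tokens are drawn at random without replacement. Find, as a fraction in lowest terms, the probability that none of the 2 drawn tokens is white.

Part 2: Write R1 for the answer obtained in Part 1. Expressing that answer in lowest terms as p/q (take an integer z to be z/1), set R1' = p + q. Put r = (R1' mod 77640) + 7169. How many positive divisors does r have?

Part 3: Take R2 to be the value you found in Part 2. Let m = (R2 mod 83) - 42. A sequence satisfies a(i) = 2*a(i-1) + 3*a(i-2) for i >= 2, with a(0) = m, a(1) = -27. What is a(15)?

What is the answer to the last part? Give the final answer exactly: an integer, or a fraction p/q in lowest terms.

-218820813

Part 1: total draws C(13,2) = 78; favorable C(8,2) = 28; P = 14/39; answer 14/39
Part 2: R1 = 14/39; threaded value p + q = 53; r = 7222; 7222 = 2 * 23 * 157; number of divisors = (1+1) * (1+1) * (1+1) = 8; answer 8
Part 3: R2 = 8; m = -34; a(2) = 2*(-27) + 3*(-34) = -156; iterating: a(2)=-156, a(3)=-393, a(4)=-1254, a(5)=-3687, a(6)=-11136, a(7)=-33333, a(8)=-100074, a(9)=-300147, a(10)=-900516, a(11)=-2701473, a(12)=-8104494, a(13)=-24313407, a(14)=-72940296, a(15)=-218820813; answer -218820813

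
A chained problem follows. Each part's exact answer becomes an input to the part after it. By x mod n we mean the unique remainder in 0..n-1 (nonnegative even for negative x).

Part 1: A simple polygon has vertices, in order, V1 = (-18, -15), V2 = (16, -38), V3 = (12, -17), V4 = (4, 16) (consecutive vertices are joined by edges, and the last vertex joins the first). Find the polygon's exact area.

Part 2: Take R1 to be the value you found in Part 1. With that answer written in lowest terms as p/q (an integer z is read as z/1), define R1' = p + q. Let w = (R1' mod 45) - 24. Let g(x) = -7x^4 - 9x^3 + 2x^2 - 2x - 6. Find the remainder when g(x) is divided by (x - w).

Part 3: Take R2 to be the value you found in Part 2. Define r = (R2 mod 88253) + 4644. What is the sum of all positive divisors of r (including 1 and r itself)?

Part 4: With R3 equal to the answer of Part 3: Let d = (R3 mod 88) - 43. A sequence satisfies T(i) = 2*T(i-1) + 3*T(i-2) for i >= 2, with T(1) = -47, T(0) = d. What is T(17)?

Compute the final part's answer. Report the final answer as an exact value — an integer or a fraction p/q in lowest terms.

-322850447

Part 1: cross terms: (-18*-38 - 16*-15)=924, (16*-17 - 12*-38)=184, (12*16 - 4*-17)=260, (4*-15 - -18*16)=228; twice the area = |1596| = 1596; area = 798; answer 798
Part 2: R1 = 798; threaded value p + q = 799; w = 10; remainder = value at the root: -7*(10)^4 - 9*(10)^3 + 2*(10)^2 - 2*(10)^1 - 6 = (-70000) + (-9000) + (200) + (-20) + (-6) = -78826; answer -78826
Part 3: R2 = -78826; r = 14071; 14071 is prime, so its only divisors are 1 and 14071; sigma = 1 + 14071 = 14072; answer 14072
Part 4: R3 = 14072; d = 37; T(2) = 2*(-47) + 3*(37) = 17; iterating: T(2)=17, T(3)=-107, T(4)=-163, T(5)=-647, T(6)=-1783, T(7)=-5507, T(8)=-16363, T(9)=-49247, T(10)=-147583, T(11)=-442907, T(12)=-1328563, T(13)=-3985847, T(14)=-11957383, T(15)=-35872307, T(16)=-107616763, T(17)=-322850447; answer -322850447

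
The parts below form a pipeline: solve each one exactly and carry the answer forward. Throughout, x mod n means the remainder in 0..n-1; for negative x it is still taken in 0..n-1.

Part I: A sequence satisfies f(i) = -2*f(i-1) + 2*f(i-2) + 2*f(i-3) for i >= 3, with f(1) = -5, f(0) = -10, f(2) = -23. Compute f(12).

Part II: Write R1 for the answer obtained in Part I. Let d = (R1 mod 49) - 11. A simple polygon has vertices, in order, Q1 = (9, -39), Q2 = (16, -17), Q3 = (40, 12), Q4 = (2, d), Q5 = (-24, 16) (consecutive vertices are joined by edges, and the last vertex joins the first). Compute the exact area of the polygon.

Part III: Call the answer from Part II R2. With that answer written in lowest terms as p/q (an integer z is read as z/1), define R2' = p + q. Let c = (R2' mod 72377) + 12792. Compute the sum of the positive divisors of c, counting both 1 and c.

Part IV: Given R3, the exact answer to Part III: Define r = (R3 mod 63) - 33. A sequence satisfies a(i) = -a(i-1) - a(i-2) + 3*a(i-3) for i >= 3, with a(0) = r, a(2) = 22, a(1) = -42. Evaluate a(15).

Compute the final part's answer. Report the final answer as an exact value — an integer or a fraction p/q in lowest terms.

-40981

Part I: f(3) = -2*(-23) + 2*(-5) + 2*(-10) = 16; iterating: f(3)=16, f(4)=-88, f(5)=162, f(6)=-468, f(7)=1084, f(8)=-2780, f(9)=6792, f(10)=-16976, f(11)=41976, f(12)=-104320; answer -104320
Part II: R1 = -104320; d = -10; cross terms: (9*-17 - 16*-39)=471, (16*12 - 40*-17)=872, (40*-10 - 2*12)=-424, (2*16 - -24*-10)=-208, (-24*-39 - 9*16)=792; twice the area = |1503| = 1503; area = 1503/2; answer 1503/2
Part III: R2 = 1503/2; threaded value p + q = 1505; c = 14297; 14297 = 17 * 29^2; sigma = (1 + 17) * (1 + 29 + 841) = 18 * 871 = 15678; answer 15678
Part IV: R3 = 15678; r = 21; a(3) = -1*(22) - 1*(-42) + 3*(21) = 83; iterating: a(3)=83, a(4)=-231, a(5)=214, a(6)=266, a(7)=-1173, a(8)=1549, a(9)=422, a(10)=-5490, a(11)=9715, a(12)=-2959, a(13)=-23226, a(14)=55330, a(15)=-40981; answer -40981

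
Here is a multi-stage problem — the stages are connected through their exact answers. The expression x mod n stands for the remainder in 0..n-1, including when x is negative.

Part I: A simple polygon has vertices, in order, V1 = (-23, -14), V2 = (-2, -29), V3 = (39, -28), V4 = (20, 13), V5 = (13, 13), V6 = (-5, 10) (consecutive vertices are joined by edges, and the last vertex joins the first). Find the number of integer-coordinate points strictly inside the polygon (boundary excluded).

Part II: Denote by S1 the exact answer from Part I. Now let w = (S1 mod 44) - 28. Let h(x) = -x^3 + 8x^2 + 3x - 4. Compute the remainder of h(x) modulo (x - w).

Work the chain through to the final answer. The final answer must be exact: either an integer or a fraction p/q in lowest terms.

Part I: cross terms: (-23*-29 - -2*-14)=639, (-2*-28 - 39*-29)=1187, (39*13 - 20*-28)=1067, (20*13 - 13*13)=91, (13*10 - -5*13)=195, (-5*-14 - -23*10)=300; twice the area = |3479| = 3479; area = 3479/2; boundary points = 3 + 1 + 1 + 7 + 3 + 6 = 21; strictly interior points = area - boundary/2 + 1 = 1730; answer 1730
Part II: S1 = 1730; w = -14; remainder = value at the root: -1*(-14)^3 + 8*(-14)^2 + 3*(-14)^1 - 4 = (2744) + (1568) + (-42) + (-4) = 4266; answer 4266

4266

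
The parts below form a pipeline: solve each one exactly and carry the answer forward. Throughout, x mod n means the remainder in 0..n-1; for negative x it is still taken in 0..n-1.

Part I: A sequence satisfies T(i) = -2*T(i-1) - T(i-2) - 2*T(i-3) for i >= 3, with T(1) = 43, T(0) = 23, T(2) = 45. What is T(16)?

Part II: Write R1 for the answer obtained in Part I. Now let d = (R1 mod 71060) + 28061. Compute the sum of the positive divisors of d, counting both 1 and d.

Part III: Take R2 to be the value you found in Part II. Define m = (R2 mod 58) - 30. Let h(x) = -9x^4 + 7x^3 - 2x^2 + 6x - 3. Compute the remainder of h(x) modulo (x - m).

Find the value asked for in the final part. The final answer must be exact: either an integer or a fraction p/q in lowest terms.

-365431

Part I: T(3) = -2*(45) - 1*(43) - 2*(23) = -179; iterating: T(3)=-179, T(4)=227, T(5)=-365, T(6)=861, T(7)=-1811, T(8)=3491, T(9)=-6893, T(10)=13917, T(11)=-27923, T(12)=55715, T(13)=-111341, T(14)=222813, T(15)=-445715, T(16)=891299; answer 891299
Part II: R1 = 891299; d = 66640; 66640 = 2^4 * 5 * 7^2 * 17; sigma = (1 + 2 + 4 + 8 + 16) * (1 + 5) * (1 + 7 + 49) * (1 + 17) = 31 * 6 * 57 * 18 = 190836; answer 190836
Part III: R2 = 190836; m = -14; remainder = value at the root: -9*(-14)^4 + 7*(-14)^3 - 2*(-14)^2 + 6*(-14)^1 - 3 = (-345744) + (-19208) + (-392) + (-84) + (-3) = -365431; answer -365431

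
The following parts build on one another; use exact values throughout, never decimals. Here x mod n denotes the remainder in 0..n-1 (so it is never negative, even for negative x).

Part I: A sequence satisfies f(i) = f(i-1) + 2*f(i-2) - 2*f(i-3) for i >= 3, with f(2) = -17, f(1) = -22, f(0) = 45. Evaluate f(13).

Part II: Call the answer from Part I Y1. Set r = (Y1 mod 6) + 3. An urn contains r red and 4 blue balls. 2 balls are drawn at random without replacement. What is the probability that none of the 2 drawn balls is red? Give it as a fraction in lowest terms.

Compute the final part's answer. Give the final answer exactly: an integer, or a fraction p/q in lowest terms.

Part I: f(3) = 1*(-17) + 2*(-22) - 2*(45) = -151; iterating: f(3)=-151, f(4)=-141, f(5)=-409, f(6)=-389, f(7)=-925, f(8)=-885, f(9)=-1957, f(10)=-1877, f(11)=-4021, f(12)=-3861, f(13)=-8149; answer -8149
Part II: Y1 = -8149; r = 8; total draws C(12,2) = 66; favorable C(4,2) = 6; P = 1/11; answer 1/11

1/11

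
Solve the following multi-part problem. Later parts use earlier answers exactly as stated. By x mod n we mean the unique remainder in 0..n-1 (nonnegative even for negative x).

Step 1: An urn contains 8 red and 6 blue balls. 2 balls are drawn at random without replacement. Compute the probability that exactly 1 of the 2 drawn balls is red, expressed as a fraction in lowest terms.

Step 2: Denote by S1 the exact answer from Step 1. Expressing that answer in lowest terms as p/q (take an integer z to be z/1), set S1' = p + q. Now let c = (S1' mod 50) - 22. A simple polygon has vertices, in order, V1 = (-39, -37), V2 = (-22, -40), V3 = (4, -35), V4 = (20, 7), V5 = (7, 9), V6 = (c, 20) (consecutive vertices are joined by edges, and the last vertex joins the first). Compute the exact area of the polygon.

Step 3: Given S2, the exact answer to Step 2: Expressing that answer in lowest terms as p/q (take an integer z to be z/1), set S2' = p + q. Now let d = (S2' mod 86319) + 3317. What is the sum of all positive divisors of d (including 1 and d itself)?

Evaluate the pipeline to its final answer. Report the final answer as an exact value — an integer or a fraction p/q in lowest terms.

12960

Step 1: total draws C(14,2) = 91; favorable C(8,1)*C(6,1) = 48; P = 48/91; answer 48/91
Step 2: S1 = 48/91; threaded value p + q = 139; c = 17; cross terms: (-39*-40 - -22*-37)=746, (-22*-35 - 4*-40)=930, (4*7 - 20*-35)=728, (20*9 - 7*7)=131, (7*20 - 17*9)=-13, (17*-37 - -39*20)=151; twice the area = |2673| = 2673; area = 2673/2; answer 2673/2
Step 3: S2 = 2673/2; threaded value p + q = 2675; d = 5992; 5992 = 2^3 * 7 * 107; sigma = (1 + 2 + 4 + 8) * (1 + 7) * (1 + 107) = 15 * 8 * 108 = 12960; answer 12960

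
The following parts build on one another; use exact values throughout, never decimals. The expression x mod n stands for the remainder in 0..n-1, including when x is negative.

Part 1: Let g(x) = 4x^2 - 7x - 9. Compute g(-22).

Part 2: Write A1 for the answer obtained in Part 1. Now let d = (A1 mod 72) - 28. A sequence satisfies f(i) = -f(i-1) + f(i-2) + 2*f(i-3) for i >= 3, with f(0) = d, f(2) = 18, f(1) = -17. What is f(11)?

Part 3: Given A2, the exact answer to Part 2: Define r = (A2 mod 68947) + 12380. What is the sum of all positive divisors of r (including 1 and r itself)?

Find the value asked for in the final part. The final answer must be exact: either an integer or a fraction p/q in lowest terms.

87108

Part 1: 4*(-22)^2 - 7*(-22)^1 - 9 = (1936) + (154) + (-9) = 2081; answer 2081
Part 2: A1 = 2081; d = 37; f(3) = -1*(18) + 1*(-17) + 2*(37) = 39; iterating: f(3)=39, f(4)=-55, f(5)=130, f(6)=-107, f(7)=127, f(8)=26, f(9)=-113, f(10)=393, f(11)=-454; answer -454
Part 3: A2 = -454; r = 80873; 80873 = 13 * 6221; sigma = (1 + 13) * (1 + 6221) = 14 * 6222 = 87108; answer 87108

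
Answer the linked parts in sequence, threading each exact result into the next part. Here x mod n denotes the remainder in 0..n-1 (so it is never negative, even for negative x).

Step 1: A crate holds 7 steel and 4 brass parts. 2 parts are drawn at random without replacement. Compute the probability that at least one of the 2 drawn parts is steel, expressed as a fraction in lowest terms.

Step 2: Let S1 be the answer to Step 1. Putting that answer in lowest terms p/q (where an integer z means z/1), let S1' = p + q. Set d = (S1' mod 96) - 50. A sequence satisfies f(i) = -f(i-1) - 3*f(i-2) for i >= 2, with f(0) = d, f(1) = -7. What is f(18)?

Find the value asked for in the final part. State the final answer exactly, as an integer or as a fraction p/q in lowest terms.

156478

Step 1: total draws C(11,2) = 55; complement C(4,2) = 6; favorable 55 - 6 = 49; P = 49/55; answer 49/55
Step 2: S1 = 49/55; threaded value p + q = 104; d = -42; f(2) = -1*(-7) - 3*(-42) = 133; iterating: f(2)=133, f(3)=-112, f(4)=-287, f(5)=623, f(6)=238, f(7)=-2107, f(8)=1393, f(9)=4928, f(10)=-9107, f(11)=-5677, f(12)=32998, f(13)=-15967, f(14)=-83027, f(15)=130928, f(16)=118153, f(17)=-510937, f(18)=156478; answer 156478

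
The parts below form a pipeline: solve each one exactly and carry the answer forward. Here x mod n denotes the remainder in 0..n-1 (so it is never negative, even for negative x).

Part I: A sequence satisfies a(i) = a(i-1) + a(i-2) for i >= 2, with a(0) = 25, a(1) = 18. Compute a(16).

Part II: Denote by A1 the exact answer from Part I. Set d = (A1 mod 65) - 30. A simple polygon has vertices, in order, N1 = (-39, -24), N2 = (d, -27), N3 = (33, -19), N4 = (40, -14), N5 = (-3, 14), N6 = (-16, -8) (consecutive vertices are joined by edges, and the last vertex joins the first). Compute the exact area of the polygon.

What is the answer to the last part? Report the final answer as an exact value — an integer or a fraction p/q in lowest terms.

3235/2

Part I: a(2) = 1*(18) + 1*(25) = 43; iterating: a(2)=43, a(3)=61, a(4)=104, a(5)=165, a(6)=269, a(7)=434, a(8)=703, a(9)=1137, a(10)=1840, a(11)=2977, a(12)=4817, a(13)=7794, a(14)=12611, a(15)=20405, a(16)=33016; answer 33016
Part II: A1 = 33016; d = 31; cross terms: (-39*-27 - 31*-24)=1797, (31*-19 - 33*-27)=302, (33*-14 - 40*-19)=298, (40*14 - -3*-14)=518, (-3*-8 - -16*14)=248, (-16*-24 - -39*-8)=72; twice the area = |3235| = 3235; area = 3235/2; answer 3235/2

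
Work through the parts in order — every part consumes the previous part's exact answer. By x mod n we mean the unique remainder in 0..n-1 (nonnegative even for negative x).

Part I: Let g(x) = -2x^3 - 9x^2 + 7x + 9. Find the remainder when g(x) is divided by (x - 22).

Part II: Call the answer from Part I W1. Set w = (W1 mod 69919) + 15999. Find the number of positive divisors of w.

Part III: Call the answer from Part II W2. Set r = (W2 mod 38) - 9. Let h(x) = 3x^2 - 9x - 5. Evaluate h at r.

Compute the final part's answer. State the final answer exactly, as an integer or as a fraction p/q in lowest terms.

Part I: remainder = value at the root: -2*(22)^3 - 9*(22)^2 + 7*(22)^1 + 9 = (-21296) + (-4356) + (154) + (9) = -25489; answer -25489
Part II: W1 = -25489; w = 60429; 60429 = 3 * 20143; number of divisors = (1+1) * (1+1) = 4; answer 4
Part III: W2 = 4; r = -5; 3*(-5)^2 - 9*(-5)^1 - 5 = (75) + (45) + (-5) = 115; answer 115

115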